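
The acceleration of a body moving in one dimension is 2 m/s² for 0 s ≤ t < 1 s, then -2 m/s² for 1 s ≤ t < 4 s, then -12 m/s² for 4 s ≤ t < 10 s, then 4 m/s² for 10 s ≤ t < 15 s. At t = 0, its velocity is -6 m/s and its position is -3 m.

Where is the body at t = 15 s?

-665 m

On each constant-a segment, Δv = aΔt and Δx = v₀Δt + ½aΔt²; chain segment to segment.
0–1 s: v starts -6 m/s; Δx = -6·1 + ½·2·1² = -5 m; v ends -4 m/s.
1–4 s: v starts -4 m/s; Δx = -4·3 + ½·-2·3² = -21 m; v ends -10 m/s.
4–10 s: v starts -10 m/s; Δx = -10·6 + ½·-12·6² = -276 m; v ends -82 m/s.
10–15 s: v starts -82 m/s; Δx = -82·5 + ½·4·5² = -360 m; v ends -62 m/s.
x(15) = -3 + Σ Δx = -665 m.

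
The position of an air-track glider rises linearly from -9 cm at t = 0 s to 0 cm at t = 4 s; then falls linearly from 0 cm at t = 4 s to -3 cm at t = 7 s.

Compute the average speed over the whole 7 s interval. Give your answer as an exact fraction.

12/7 cm/s

Average speed = (total path length)/(elapsed time); on a piecewise-linear x-t graph the path length is Σ|Δx|.
0–4 s: |Δx| = |0 − -9| = 9 cm
4–7 s: |Δx| = |-3 − 0| = 3 cm
Total path = 12 cm; average speed = 12/7 = 12/7 cm/s.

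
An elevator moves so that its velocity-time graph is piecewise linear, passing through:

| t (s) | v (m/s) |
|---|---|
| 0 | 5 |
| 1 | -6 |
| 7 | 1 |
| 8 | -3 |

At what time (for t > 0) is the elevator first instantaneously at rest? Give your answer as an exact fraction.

v changes sign on 0–1 s (from 5 to -6); the graph is linear there, so v = 0 at t = 0 + (-5)·(1 − 0)/(-6 − 5) = 5/11 s.

t = 5/11 s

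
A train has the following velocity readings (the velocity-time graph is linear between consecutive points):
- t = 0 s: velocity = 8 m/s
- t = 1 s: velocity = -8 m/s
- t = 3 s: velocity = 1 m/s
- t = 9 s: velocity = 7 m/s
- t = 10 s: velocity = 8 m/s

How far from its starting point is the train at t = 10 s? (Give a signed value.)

24.5 m

Displacement is the signed area under the v-t curve.
0–1 s: ½(8 + -8)(1) = 0 m
1–3 s: ½(-8 + 1)(2) = -7 m
3–9 s: ½(1 + 7)(6) = 24 m
9–10 s: ½(7 + 8)(1) = 7.5 m
Net displacement = 24.5 m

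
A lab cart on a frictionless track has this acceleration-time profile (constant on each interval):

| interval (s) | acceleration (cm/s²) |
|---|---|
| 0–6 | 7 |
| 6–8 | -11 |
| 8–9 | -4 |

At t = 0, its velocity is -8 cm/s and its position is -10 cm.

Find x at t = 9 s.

On each constant-a segment, Δv = aΔt and Δx = v₀Δt + ½aΔt²; chain segment to segment.
0–6 s: v starts -8 cm/s; Δx = -8·6 + ½·7·6² = 78 cm; v ends 34 cm/s.
6–8 s: v starts 34 cm/s; Δx = 34·2 + ½·-11·2² = 46 cm; v ends 12 cm/s.
8–9 s: v starts 12 cm/s; Δx = 12·1 + ½·-4·1² = 10 cm; v ends 8 cm/s.
x(9) = -10 + Σ Δx = 124 cm.

124 cm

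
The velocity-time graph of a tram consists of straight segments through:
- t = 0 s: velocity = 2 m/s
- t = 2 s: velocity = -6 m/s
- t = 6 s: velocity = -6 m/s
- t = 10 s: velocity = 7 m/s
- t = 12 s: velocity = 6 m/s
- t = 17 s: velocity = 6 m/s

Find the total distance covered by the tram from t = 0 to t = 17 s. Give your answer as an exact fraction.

1106/13 m

Total distance travelled is ∫|v| dt — sum the magnitudes of each area piece.
0–2 s: v = 0 at t = 0.5 s; triangle areas 0.5 + 4.5 = 5 m
2–6 s: |-6| × 4 = 24 m
6–10 s: v = 0 at t = 102/13 s; triangle areas 72/13 + 98/13 = 170/13 m
10–12 s: |½(7 + 6)(2)| = 13 m
12–17 s: |6| × 5 = 30 m
Total distance = 1106/13 m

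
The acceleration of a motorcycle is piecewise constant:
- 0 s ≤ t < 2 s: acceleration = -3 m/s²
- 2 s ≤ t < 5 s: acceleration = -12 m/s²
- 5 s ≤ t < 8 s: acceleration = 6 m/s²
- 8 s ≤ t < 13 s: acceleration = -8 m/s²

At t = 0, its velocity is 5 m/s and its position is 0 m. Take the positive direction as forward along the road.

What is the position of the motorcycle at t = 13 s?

-332 m

On each constant-a segment, Δv = aΔt and Δx = v₀Δt + ½aΔt²; chain segment to segment.
0–2 s: v starts 5 m/s; Δx = 5·2 + ½·-3·2² = 4 m; v ends -1 m/s.
2–5 s: v starts -1 m/s; Δx = -1·3 + ½·-12·3² = -57 m; v ends -37 m/s.
5–8 s: v starts -37 m/s; Δx = -37·3 + ½·6·3² = -84 m; v ends -19 m/s.
8–13 s: v starts -19 m/s; Δx = -19·5 + ½·-8·5² = -195 m; v ends -59 m/s.
x(13) = 0 + Σ Δx = -332 m.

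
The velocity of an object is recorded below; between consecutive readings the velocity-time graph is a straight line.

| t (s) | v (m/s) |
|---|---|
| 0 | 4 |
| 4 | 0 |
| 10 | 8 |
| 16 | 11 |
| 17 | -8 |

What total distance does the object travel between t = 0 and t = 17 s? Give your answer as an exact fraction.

Total distance travelled is ∫|v| dt — sum the magnitudes of each area piece.
0–4 s: |½(4 + 0)(4)| = 8 m
4–10 s: |½(0 + 8)(6)| = 24 m
10–16 s: |½(8 + 11)(6)| = 57 m
16–17 s: v = 0 at t = 315/19 s; triangle areas 121/38 + 32/19 = 185/38 m
Total distance = 3567/38 m

3567/38 m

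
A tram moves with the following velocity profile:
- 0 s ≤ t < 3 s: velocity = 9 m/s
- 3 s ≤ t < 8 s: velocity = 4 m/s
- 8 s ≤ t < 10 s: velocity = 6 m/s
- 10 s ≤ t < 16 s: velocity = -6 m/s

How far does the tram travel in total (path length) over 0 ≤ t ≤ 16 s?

Total distance travelled is ∫|v| dt — sum the magnitudes of each area piece.
0–3 s: |9| × 3 = 27 m
3–8 s: |4| × 5 = 20 m
8–10 s: |6| × 2 = 12 m
10–16 s: |-6| × 6 = 36 m
Total distance = 95 m

95 m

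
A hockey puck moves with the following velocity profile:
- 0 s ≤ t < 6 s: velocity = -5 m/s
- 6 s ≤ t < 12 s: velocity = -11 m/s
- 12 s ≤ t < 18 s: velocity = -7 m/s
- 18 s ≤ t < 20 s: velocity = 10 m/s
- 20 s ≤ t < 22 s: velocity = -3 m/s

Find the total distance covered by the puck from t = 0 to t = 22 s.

Total distance travelled is ∫|v| dt — sum the magnitudes of each area piece.
0–6 s: |-5| × 6 = 30 m
6–12 s: |-11| × 6 = 66 m
12–18 s: |-7| × 6 = 42 m
18–20 s: |10| × 2 = 20 m
20–22 s: |-3| × 2 = 6 m
Total distance = 164 m

164 m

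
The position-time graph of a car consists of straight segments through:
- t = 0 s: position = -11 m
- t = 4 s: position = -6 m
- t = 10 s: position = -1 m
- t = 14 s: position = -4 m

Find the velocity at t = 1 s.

Velocity is the slope of the x-t graph on 0–4 s: (-6 − -11)/(4 − 0) = 1.25 m/s.

1.25 m/s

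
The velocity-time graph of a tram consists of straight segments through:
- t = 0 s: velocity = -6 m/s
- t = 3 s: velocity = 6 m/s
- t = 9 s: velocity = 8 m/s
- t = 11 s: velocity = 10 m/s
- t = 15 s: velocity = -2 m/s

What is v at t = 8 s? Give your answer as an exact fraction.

On 3–9 s the graph is linear from 6 to 8 m/s: v(8) = 6 + (8 − 6)·(8 − 3)/(9 − 3) = 23/3 m/s.

23/3 m/s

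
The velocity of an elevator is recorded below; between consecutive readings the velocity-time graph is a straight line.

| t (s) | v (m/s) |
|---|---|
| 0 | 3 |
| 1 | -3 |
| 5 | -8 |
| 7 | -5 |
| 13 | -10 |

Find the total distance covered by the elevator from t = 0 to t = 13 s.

81.5 m

Distance (not displacement) is the total path length: add the absolute areas under v-t.
0–1 s: v = 0 at t = 0.5 s; triangle areas 0.75 + 0.75 = 1.5 m
1–5 s: |½(-3 + -8)(4)| = 22 m
5–7 s: |½(-8 + -5)(2)| = 13 m
7–13 s: |½(-5 + -10)(6)| = 45 m
Total distance = 81.5 m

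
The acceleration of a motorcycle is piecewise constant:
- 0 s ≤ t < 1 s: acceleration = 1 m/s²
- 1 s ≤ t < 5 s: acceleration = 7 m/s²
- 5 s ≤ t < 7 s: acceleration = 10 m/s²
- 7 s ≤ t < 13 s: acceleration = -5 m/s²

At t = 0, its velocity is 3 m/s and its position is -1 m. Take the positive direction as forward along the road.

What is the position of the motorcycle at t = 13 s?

On each constant-a segment, Δv = aΔt and Δx = v₀Δt + ½aΔt²; chain segment to segment.
0–1 s: v starts 3 m/s; Δx = 3·1 + ½·1·1² = 3.5 m; v ends 4 m/s.
1–5 s: v starts 4 m/s; Δx = 4·4 + ½·7·4² = 72 m; v ends 32 m/s.
5–7 s: v starts 32 m/s; Δx = 32·2 + ½·10·2² = 84 m; v ends 52 m/s.
7–13 s: v starts 52 m/s; Δx = 52·6 + ½·-5·6² = 222 m; v ends 22 m/s.
x(13) = -1 + Σ Δx = 380.5 m.

380.5 m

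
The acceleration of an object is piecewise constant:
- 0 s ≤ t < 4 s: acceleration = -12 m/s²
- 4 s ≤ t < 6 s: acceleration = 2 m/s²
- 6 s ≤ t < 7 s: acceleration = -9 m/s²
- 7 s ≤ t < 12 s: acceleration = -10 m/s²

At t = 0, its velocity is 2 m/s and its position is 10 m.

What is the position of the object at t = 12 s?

On each constant-a segment, Δv = aΔt and Δx = v₀Δt + ½aΔt²; chain segment to segment.
0–4 s: v starts 2 m/s; Δx = 2·4 + ½·-12·4² = -88 m; v ends -46 m/s.
4–6 s: v starts -46 m/s; Δx = -46·2 + ½·2·2² = -88 m; v ends -42 m/s.
6–7 s: v starts -42 m/s; Δx = -42·1 + ½·-9·1² = -46.5 m; v ends -51 m/s.
7–12 s: v starts -51 m/s; Δx = -51·5 + ½·-10·5² = -380 m; v ends -101 m/s.
x(12) = 10 + Σ Δx = -592.5 m.

-592.5 m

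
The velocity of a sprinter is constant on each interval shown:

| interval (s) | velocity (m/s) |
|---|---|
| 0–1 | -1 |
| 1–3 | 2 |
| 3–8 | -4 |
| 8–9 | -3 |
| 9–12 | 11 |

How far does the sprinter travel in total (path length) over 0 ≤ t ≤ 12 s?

Distance (not displacement) is the total path length: add the absolute areas under v-t.
0–1 s: |-1| × 1 = 1 m
1–3 s: |2| × 2 = 4 m
3–8 s: |-4| × 5 = 20 m
8–9 s: |-3| × 1 = 3 m
9–12 s: |11| × 3 = 33 m
Total distance = 61 m

61 m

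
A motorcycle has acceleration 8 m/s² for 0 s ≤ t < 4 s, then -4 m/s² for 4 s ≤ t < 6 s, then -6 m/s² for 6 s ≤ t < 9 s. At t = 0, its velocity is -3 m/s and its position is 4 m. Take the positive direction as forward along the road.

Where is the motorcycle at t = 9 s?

142 m

On each constant-a segment, Δv = aΔt and Δx = v₀Δt + ½aΔt²; chain segment to segment.
0–4 s: v starts -3 m/s; Δx = -3·4 + ½·8·4² = 52 m; v ends 29 m/s.
4–6 s: v starts 29 m/s; Δx = 29·2 + ½·-4·2² = 50 m; v ends 21 m/s.
6–9 s: v starts 21 m/s; Δx = 21·3 + ½·-6·3² = 36 m; v ends 3 m/s.
x(9) = 4 + Σ Δx = 142 m.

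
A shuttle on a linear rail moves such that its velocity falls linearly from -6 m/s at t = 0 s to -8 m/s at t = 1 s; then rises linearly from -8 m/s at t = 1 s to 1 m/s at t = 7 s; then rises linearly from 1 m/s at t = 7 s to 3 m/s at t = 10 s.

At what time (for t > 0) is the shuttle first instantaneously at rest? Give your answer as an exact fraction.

t = 19/3 s

v changes sign on 1–7 s (from -8 to 1); the graph is linear there, so v = 0 at t = 1 + (8)·(7 − 1)/(1 − -8) = 19/3 s.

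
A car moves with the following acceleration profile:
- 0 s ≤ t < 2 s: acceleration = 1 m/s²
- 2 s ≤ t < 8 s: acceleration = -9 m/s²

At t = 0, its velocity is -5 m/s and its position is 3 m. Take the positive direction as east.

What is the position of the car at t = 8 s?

-185 m

On each constant-a segment, Δv = aΔt and Δx = v₀Δt + ½aΔt²; chain segment to segment.
0–2 s: v starts -5 m/s; Δx = -5·2 + ½·1·2² = -8 m; v ends -3 m/s.
2–8 s: v starts -3 m/s; Δx = -3·6 + ½·-9·6² = -180 m; v ends -57 m/s.
x(8) = 3 + Σ Δx = -185 m.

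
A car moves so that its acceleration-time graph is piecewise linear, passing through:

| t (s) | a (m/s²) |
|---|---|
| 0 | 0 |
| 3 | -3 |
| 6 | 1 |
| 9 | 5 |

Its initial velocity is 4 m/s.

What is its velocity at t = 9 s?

5.5 m/s

Δv equals the area under the a-t graph; then v = v₀ + Δv.
0–3 s: ½(0 + -3)(3) = -4.5 m/s
3–6 s: ½(-3 + 1)(3) = -3 m/s
6–9 s: ½(1 + 5)(3) = 9 m/s
Δv = 1.5 m/s, so v(9) = 4 + (1.5) = 5.5 m/s.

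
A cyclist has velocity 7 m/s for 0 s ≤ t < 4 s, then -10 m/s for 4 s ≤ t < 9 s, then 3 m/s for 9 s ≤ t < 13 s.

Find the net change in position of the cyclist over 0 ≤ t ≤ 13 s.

-10 m

Displacement is the signed area under the v-t curve.
0–4 s: 7 × 4 = 28 m
4–9 s: -10 × 5 = -50 m
9–13 s: 3 × 4 = 12 m
Net displacement = -10 m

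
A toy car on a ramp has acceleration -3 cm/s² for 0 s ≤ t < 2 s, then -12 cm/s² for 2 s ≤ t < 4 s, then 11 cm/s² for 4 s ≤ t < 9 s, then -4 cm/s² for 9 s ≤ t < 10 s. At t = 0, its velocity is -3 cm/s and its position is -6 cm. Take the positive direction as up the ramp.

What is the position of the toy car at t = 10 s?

On each constant-a segment, Δv = aΔt and Δx = v₀Δt + ½aΔt²; chain segment to segment.
0–2 s: v starts -3 cm/s; Δx = -3·2 + ½·-3·2² = -12 cm; v ends -9 cm/s.
2–4 s: v starts -9 cm/s; Δx = -9·2 + ½·-12·2² = -42 cm; v ends -33 cm/s.
4–9 s: v starts -33 cm/s; Δx = -33·5 + ½·11·5² = -27.5 cm; v ends 22 cm/s.
9–10 s: v starts 22 cm/s; Δx = 22·1 + ½·-4·1² = 20 cm; v ends 18 cm/s.
x(10) = -6 + Σ Δx = -67.5 cm.

-67.5 cm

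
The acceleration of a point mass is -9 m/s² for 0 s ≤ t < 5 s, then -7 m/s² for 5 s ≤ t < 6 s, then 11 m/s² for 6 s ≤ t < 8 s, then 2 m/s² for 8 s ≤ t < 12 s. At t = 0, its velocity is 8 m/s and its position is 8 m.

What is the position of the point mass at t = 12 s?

-243 m

On each constant-a segment, Δv = aΔt and Δx = v₀Δt + ½aΔt²; chain segment to segment.
0–5 s: v starts 8 m/s; Δx = 8·5 + ½·-9·5² = -72.5 m; v ends -37 m/s.
5–6 s: v starts -37 m/s; Δx = -37·1 + ½·-7·1² = -40.5 m; v ends -44 m/s.
6–8 s: v starts -44 m/s; Δx = -44·2 + ½·11·2² = -66 m; v ends -22 m/s.
8–12 s: v starts -22 m/s; Δx = -22·4 + ½·2·4² = -72 m; v ends -14 m/s.
x(12) = 8 + Σ Δx = -243 m.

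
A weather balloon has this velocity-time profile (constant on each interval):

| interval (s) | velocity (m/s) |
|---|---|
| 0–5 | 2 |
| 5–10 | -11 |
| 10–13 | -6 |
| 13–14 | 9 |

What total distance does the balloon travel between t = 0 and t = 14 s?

92 m

Distance (not displacement) is the total path length: add the absolute areas under v-t.
0–5 s: |2| × 5 = 10 m
5–10 s: |-11| × 5 = 55 m
10–13 s: |-6| × 3 = 18 m
13–14 s: |9| × 1 = 9 m
Total distance = 92 m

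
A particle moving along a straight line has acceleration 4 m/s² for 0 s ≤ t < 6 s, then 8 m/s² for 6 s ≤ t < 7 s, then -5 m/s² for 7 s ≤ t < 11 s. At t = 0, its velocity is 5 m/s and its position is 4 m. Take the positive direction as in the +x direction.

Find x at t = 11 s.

On each constant-a segment, Δv = aΔt and Δx = v₀Δt + ½aΔt²; chain segment to segment.
0–6 s: v starts 5 m/s; Δx = 5·6 + ½·4·6² = 102 m; v ends 29 m/s.
6–7 s: v starts 29 m/s; Δx = 29·1 + ½·8·1² = 33 m; v ends 37 m/s.
7–11 s: v starts 37 m/s; Δx = 37·4 + ½·-5·4² = 108 m; v ends 17 m/s.
x(11) = 4 + Σ Δx = 247 m.

247 m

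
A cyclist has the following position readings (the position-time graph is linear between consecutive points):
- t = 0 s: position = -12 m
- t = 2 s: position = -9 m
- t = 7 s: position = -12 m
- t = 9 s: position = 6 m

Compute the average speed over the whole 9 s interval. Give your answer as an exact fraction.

Average speed = (total path length)/(elapsed time); on a piecewise-linear x-t graph the path length is Σ|Δx|.
0–2 s: |Δx| = |-9 − -12| = 3 m
2–7 s: |Δx| = |-12 − -9| = 3 m
7–9 s: |Δx| = |6 − -12| = 18 m
Total path = 24 m; average speed = 24/9 = 8/3 m/s.

8/3 m/s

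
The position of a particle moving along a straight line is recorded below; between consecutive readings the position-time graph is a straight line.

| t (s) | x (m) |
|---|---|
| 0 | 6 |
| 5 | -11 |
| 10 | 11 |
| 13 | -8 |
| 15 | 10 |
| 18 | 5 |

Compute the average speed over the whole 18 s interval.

4.5 m/s

Average speed = (total path length)/(elapsed time); on a piecewise-linear x-t graph the path length is Σ|Δx|.
0–5 s: |Δx| = |-11 − 6| = 17 m
5–10 s: |Δx| = |11 − -11| = 22 m
10–13 s: |Δx| = |-8 − 11| = 19 m
13–15 s: |Δx| = |10 − -8| = 18 m
15–18 s: |Δx| = |5 − 10| = 5 m
Total path = 81 m; average speed = 81/18 = 4.5 m/s.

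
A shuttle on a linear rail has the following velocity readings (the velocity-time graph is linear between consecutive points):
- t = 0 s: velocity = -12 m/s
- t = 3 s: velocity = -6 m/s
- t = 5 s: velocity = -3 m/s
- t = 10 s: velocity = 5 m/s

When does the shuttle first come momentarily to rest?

v changes sign on 5–10 s (from -3 to 5); the graph is linear there, so v = 0 at t = 5 + (3)·(10 − 5)/(5 − -3) = 6.875 s.

t = 6.875 s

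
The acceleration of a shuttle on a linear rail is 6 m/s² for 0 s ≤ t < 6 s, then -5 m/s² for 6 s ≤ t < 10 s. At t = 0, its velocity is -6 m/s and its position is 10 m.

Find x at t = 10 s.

On each constant-a segment, Δv = aΔt and Δx = v₀Δt + ½aΔt²; chain segment to segment.
0–6 s: v starts -6 m/s; Δx = -6·6 + ½·6·6² = 72 m; v ends 30 m/s.
6–10 s: v starts 30 m/s; Δx = 30·4 + ½·-5·4² = 80 m; v ends 10 m/s.
x(10) = 10 + Σ Δx = 162 m.

162 m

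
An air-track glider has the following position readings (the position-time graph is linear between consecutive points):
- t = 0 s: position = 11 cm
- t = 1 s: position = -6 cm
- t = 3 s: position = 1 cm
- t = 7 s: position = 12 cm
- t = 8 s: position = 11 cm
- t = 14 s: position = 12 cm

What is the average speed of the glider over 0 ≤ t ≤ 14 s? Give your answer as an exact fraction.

37/14 cm/s

Average speed = (total path length)/(elapsed time); on a piecewise-linear x-t graph the path length is Σ|Δx|.
0–1 s: |Δx| = |-6 − 11| = 17 cm
1–3 s: |Δx| = |1 − -6| = 7 cm
3–7 s: |Δx| = |12 − 1| = 11 cm
7–8 s: |Δx| = |11 − 12| = 1 cm
8–14 s: |Δx| = |12 − 11| = 1 cm
Total path = 37 cm; average speed = 37/14 = 37/14 cm/s.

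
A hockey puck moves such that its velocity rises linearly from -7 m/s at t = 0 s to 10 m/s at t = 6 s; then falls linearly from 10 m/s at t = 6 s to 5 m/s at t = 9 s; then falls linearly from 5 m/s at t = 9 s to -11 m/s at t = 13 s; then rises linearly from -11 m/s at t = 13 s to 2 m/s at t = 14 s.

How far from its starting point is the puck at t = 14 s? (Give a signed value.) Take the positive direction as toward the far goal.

Displacement is the signed area under the v-t curve.
0–6 s: ½(-7 + 10)(6) = 9 m
6–9 s: ½(10 + 5)(3) = 22.5 m
9–13 s: ½(5 + -11)(4) = -12 m
13–14 s: ½(-11 + 2)(1) = -4.5 m
Net displacement = 15 m

15 m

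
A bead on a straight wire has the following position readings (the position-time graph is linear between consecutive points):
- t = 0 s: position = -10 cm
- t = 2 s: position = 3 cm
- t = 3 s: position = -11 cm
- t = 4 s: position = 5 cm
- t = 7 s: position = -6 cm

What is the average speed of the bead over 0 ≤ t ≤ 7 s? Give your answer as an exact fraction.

Average speed = (total path length)/(elapsed time); on a piecewise-linear x-t graph the path length is Σ|Δx|.
0–2 s: |Δx| = |3 − -10| = 13 cm
2–3 s: |Δx| = |-11 − 3| = 14 cm
3–4 s: |Δx| = |5 − -11| = 16 cm
4–7 s: |Δx| = |-6 − 5| = 11 cm
Total path = 54 cm; average speed = 54/7 = 54/7 cm/s.

54/7 cm/s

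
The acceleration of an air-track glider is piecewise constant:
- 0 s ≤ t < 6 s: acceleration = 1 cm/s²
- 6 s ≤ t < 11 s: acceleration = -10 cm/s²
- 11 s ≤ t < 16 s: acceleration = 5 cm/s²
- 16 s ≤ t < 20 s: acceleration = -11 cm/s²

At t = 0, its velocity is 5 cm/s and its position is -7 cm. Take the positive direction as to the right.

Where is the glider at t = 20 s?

-305.5 cm

On each constant-a segment, Δv = aΔt and Δx = v₀Δt + ½aΔt²; chain segment to segment.
0–6 s: v starts 5 cm/s; Δx = 5·6 + ½·1·6² = 48 cm; v ends 11 cm/s.
6–11 s: v starts 11 cm/s; Δx = 11·5 + ½·-10·5² = -70 cm; v ends -39 cm/s.
11–16 s: v starts -39 cm/s; Δx = -39·5 + ½·5·5² = -132.5 cm; v ends -14 cm/s.
16–20 s: v starts -14 cm/s; Δx = -14·4 + ½·-11·4² = -144 cm; v ends -58 cm/s.
x(20) = -7 + Σ Δx = -305.5 cm.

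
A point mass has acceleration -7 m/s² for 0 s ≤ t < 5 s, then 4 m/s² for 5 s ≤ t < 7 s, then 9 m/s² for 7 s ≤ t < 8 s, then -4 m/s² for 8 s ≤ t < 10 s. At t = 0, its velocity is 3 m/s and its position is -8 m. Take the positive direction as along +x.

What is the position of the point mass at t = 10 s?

-194 m

On each constant-a segment, Δv = aΔt and Δx = v₀Δt + ½aΔt²; chain segment to segment.
0–5 s: v starts 3 m/s; Δx = 3·5 + ½·-7·5² = -72.5 m; v ends -32 m/s.
5–7 s: v starts -32 m/s; Δx = -32·2 + ½·4·2² = -56 m; v ends -24 m/s.
7–8 s: v starts -24 m/s; Δx = -24·1 + ½·9·1² = -19.5 m; v ends -15 m/s.
8–10 s: v starts -15 m/s; Δx = -15·2 + ½·-4·2² = -38 m; v ends -23 m/s.
x(10) = -8 + Σ Δx = -194 m.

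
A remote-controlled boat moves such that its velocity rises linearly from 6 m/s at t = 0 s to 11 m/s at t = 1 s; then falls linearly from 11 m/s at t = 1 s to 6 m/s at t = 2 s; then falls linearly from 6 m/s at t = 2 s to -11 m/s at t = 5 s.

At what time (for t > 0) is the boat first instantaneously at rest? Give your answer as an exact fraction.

t = 52/17 s

v changes sign on 2–5 s (from 6 to -11); the graph is linear there, so v = 0 at t = 2 + (-6)·(5 − 2)/(-11 − 6) = 52/17 s.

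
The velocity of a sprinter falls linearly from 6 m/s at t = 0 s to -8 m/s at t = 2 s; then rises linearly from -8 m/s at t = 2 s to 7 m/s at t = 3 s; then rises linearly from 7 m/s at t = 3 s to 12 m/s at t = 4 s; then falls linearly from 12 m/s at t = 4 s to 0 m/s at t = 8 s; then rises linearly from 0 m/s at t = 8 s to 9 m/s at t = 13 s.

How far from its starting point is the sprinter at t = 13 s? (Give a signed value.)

Net displacement equals the area under the velocity-time graph (areas below the axis count negative).
0–2 s: ½(6 + -8)(2) = -2 m
2–3 s: ½(-8 + 7)(1) = -0.5 m
3–4 s: ½(7 + 12)(1) = 9.5 m
4–8 s: ½(12 + 0)(4) = 24 m
8–13 s: ½(0 + 9)(5) = 22.5 m
Net displacement = 53.5 m

53.5 m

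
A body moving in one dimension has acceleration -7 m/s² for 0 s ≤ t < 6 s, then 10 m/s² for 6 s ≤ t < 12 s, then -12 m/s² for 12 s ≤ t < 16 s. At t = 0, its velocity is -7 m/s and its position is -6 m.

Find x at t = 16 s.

On each constant-a segment, Δv = aΔt and Δx = v₀Δt + ½aΔt²; chain segment to segment.
0–6 s: v starts -7 m/s; Δx = -7·6 + ½·-7·6² = -168 m; v ends -49 m/s.
6–12 s: v starts -49 m/s; Δx = -49·6 + ½·10·6² = -114 m; v ends 11 m/s.
12–16 s: v starts 11 m/s; Δx = 11·4 + ½·-12·4² = -52 m; v ends -37 m/s.
x(16) = -6 + Σ Δx = -340 m.

-340 m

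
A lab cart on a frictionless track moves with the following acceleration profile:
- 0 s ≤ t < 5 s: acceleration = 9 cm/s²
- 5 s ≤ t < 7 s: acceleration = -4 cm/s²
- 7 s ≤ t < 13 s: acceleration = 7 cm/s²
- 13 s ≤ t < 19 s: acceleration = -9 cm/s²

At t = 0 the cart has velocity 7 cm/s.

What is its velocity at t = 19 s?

32 cm/s

Δv equals the area under the a-t graph; then v = v₀ + Δv.
0–5 s: 9 × 5 = 45 cm/s
5–7 s: -4 × 2 = -8 cm/s
7–13 s: 7 × 6 = 42 cm/s
13–19 s: -9 × 6 = -54 cm/s
Δv = 25 cm/s, so v(19) = 7 + (25) = 32 cm/s.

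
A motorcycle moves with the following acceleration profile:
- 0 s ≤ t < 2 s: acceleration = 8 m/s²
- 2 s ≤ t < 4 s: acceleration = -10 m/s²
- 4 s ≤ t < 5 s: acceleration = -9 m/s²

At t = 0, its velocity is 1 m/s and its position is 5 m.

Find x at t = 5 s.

On each constant-a segment, Δv = aΔt and Δx = v₀Δt + ½aΔt²; chain segment to segment.
0–2 s: v starts 1 m/s; Δx = 1·2 + ½·8·2² = 18 m; v ends 17 m/s.
2–4 s: v starts 17 m/s; Δx = 17·2 + ½·-10·2² = 14 m; v ends -3 m/s.
4–5 s: v starts -3 m/s; Δx = -3·1 + ½·-9·1² = -7.5 m; v ends -12 m/s.
x(5) = 5 + Σ Δx = 29.5 m.

29.5 m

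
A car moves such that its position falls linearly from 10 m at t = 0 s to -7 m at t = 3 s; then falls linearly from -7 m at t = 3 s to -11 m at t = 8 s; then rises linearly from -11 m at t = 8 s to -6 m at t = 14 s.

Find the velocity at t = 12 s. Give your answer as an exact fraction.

Velocity is the slope of the x-t graph on 8–14 s: (-6 − -11)/(14 − 8) = 5/6 m/s.

5/6 m/s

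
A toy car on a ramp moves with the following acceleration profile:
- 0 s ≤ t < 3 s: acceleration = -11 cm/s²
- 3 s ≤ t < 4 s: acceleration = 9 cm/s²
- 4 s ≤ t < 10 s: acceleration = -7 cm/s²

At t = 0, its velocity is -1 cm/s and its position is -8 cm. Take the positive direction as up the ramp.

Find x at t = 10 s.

-366 cm

On each constant-a segment, Δv = aΔt and Δx = v₀Δt + ½aΔt²; chain segment to segment.
0–3 s: v starts -1 cm/s; Δx = -1·3 + ½·-11·3² = -52.5 cm; v ends -34 cm/s.
3–4 s: v starts -34 cm/s; Δx = -34·1 + ½·9·1² = -29.5 cm; v ends -25 cm/s.
4–10 s: v starts -25 cm/s; Δx = -25·6 + ½·-7·6² = -276 cm; v ends -67 cm/s.
x(10) = -8 + Σ Δx = -366 cm.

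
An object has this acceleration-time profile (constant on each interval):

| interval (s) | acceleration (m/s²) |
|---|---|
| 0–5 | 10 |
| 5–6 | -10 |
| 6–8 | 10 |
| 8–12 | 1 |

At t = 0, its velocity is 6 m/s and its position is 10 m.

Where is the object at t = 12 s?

On each constant-a segment, Δv = aΔt and Δx = v₀Δt + ½aΔt²; chain segment to segment.
0–5 s: v starts 6 m/s; Δx = 6·5 + ½·10·5² = 155 m; v ends 56 m/s.
5–6 s: v starts 56 m/s; Δx = 56·1 + ½·-10·1² = 51 m; v ends 46 m/s.
6–8 s: v starts 46 m/s; Δx = 46·2 + ½·10·2² = 112 m; v ends 66 m/s.
8–12 s: v starts 66 m/s; Δx = 66·4 + ½·1·4² = 272 m; v ends 70 m/s.
x(12) = 10 + Σ Δx = 600 m.

600 m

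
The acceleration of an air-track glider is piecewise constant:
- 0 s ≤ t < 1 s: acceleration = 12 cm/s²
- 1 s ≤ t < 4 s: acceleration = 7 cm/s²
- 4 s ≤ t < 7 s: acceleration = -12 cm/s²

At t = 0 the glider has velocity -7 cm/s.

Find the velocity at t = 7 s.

-10 cm/s

Δv equals the area under the a-t graph; then v = v₀ + Δv.
0–1 s: 12 × 1 = 12 cm/s
1–4 s: 7 × 3 = 21 cm/s
4–7 s: -12 × 3 = -36 cm/s
Δv = -3 cm/s, so v(7) = -7 + (-3) = -10 cm/s.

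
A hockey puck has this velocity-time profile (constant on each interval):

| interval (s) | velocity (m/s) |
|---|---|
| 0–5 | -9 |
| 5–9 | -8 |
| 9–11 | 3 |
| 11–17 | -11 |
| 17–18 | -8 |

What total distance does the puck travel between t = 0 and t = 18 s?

Distance (not displacement) is the total path length: add the absolute areas under v-t.
0–5 s: |-9| × 5 = 45 m
5–9 s: |-8| × 4 = 32 m
9–11 s: |3| × 2 = 6 m
11–17 s: |-11| × 6 = 66 m
17–18 s: |-8| × 1 = 8 m
Total distance = 157 m

157 m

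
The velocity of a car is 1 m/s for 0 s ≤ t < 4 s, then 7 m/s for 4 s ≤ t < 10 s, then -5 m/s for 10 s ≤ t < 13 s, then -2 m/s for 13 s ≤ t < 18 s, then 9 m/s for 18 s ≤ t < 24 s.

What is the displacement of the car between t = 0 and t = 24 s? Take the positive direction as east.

Displacement is the signed area under the v-t curve.
0–4 s: 1 × 4 = 4 m
4–10 s: 7 × 6 = 42 m
10–13 s: -5 × 3 = -15 m
13–18 s: -2 × 5 = -10 m
18–24 s: 9 × 6 = 54 m
Net displacement = 75 m

75 m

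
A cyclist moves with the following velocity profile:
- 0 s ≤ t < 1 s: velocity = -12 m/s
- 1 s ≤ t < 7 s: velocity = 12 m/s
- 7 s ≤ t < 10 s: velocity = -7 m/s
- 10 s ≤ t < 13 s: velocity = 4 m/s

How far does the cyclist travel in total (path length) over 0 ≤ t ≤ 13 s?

Total distance travelled is ∫|v| dt — sum the magnitudes of each area piece.
0–1 s: |-12| × 1 = 12 m
1–7 s: |12| × 6 = 72 m
7–10 s: |-7| × 3 = 21 m
10–13 s: |4| × 3 = 12 m
Total distance = 117 m

117 m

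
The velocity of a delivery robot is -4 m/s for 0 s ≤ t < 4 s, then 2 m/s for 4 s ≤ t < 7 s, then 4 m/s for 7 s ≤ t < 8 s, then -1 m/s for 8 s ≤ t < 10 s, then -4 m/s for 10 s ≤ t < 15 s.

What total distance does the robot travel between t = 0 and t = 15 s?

Distance (not displacement) is the total path length: add the absolute areas under v-t.
0–4 s: |-4| × 4 = 16 m
4–7 s: |2| × 3 = 6 m
7–8 s: |4| × 1 = 4 m
8–10 s: |-1| × 2 = 2 m
10–15 s: |-4| × 5 = 20 m
Total distance = 48 m

48 m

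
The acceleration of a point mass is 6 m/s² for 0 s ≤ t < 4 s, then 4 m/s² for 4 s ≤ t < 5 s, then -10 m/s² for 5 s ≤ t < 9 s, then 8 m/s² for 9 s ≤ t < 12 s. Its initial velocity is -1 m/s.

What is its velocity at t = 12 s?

Δv equals the area under the a-t graph; then v = v₀ + Δv.
0–4 s: 6 × 4 = 24 m/s
4–5 s: 4 × 1 = 4 m/s
5–9 s: -10 × 4 = -40 m/s
9–12 s: 8 × 3 = 24 m/s
Δv = 12 m/s, so v(12) = -1 + (12) = 11 m/s.

11 m/s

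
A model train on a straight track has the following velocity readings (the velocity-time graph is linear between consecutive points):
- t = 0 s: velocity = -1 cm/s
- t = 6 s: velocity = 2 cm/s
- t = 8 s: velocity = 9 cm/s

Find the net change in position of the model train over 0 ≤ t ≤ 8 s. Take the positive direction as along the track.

Net displacement equals the area under the velocity-time graph (areas below the axis count negative).
0–6 s: ½(-1 + 2)(6) = 3 cm
6–8 s: ½(2 + 9)(2) = 11 cm
Net displacement = 14 cm

14 cm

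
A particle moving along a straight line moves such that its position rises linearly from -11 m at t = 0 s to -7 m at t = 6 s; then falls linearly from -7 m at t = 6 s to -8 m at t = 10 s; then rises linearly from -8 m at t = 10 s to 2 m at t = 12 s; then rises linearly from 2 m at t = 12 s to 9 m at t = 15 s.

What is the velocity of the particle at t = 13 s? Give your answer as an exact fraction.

Velocity is the slope of the x-t graph on 12–15 s: (9 − 2)/(15 − 12) = 7/3 m/s.

7/3 m/s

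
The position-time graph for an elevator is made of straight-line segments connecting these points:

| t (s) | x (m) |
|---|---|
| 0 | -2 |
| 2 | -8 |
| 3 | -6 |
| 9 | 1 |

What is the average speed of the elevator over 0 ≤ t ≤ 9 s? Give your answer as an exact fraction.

Average speed = (total path length)/(elapsed time); on a piecewise-linear x-t graph the path length is Σ|Δx|.
0–2 s: |Δx| = |-8 − -2| = 6 m
2–3 s: |Δx| = |-6 − -8| = 2 m
3–9 s: |Δx| = |1 − -6| = 7 m
Total path = 15 m; average speed = 15/9 = 5/3 m/s.

5/3 m/s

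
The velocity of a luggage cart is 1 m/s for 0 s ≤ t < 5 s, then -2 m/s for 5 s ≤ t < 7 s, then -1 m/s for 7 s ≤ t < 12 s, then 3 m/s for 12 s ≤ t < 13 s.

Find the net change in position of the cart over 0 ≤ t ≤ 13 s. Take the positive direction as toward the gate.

Displacement is the signed area under the v-t curve.
0–5 s: 1 × 5 = 5 m
5–7 s: -2 × 2 = -4 m
7–12 s: -1 × 5 = -5 m
12–13 s: 3 × 1 = 3 m
Net displacement = -1 m

-1 m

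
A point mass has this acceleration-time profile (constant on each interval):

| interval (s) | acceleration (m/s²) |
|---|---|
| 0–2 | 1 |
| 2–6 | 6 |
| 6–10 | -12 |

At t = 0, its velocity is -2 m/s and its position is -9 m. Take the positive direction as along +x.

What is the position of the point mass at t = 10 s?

On each constant-a segment, Δv = aΔt and Δx = v₀Δt + ½aΔt²; chain segment to segment.
0–2 s: v starts -2 m/s; Δx = -2·2 + ½·1·2² = -2 m; v ends 0 m/s.
2–6 s: v starts 0 m/s; Δx = 0·4 + ½·6·4² = 48 m; v ends 24 m/s.
6–10 s: v starts 24 m/s; Δx = 24·4 + ½·-12·4² = 0 m; v ends -24 m/s.
x(10) = -9 + Σ Δx = 37 m.

37 m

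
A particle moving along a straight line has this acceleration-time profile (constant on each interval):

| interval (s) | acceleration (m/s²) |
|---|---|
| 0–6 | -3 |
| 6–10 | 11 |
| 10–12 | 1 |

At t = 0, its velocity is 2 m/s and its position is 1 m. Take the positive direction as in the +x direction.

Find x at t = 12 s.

41 m

On each constant-a segment, Δv = aΔt and Δx = v₀Δt + ½aΔt²; chain segment to segment.
0–6 s: v starts 2 m/s; Δx = 2·6 + ½·-3·6² = -42 m; v ends -16 m/s.
6–10 s: v starts -16 m/s; Δx = -16·4 + ½·11·4² = 24 m; v ends 28 m/s.
10–12 s: v starts 28 m/s; Δx = 28·2 + ½·1·2² = 58 m; v ends 30 m/s.
x(12) = 1 + Σ Δx = 41 m.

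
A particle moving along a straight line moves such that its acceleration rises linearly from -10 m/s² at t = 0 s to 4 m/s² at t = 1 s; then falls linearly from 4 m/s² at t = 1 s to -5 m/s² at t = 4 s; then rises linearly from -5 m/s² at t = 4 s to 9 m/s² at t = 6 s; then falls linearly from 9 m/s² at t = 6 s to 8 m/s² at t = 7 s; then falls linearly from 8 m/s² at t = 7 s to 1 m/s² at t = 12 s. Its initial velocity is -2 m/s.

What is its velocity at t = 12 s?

28.5 m/s

Δv equals the area under the a-t graph; then v = v₀ + Δv.
0–1 s: ½(-10 + 4)(1) = -3 m/s
1–4 s: ½(4 + -5)(3) = -1.5 m/s
4–6 s: ½(-5 + 9)(2) = 4 m/s
6–7 s: ½(9 + 8)(1) = 8.5 m/s
7–12 s: ½(8 + 1)(5) = 22.5 m/s
Δv = 30.5 m/s, so v(12) = -2 + (30.5) = 28.5 m/s.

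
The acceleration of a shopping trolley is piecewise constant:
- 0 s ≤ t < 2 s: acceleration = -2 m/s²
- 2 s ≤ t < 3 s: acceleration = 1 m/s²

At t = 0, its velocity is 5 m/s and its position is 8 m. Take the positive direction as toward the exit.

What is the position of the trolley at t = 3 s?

15.5 m

On each constant-a segment, Δv = aΔt and Δx = v₀Δt + ½aΔt²; chain segment to segment.
0–2 s: v starts 5 m/s; Δx = 5·2 + ½·-2·2² = 6 m; v ends 1 m/s.
2–3 s: v starts 1 m/s; Δx = 1·1 + ½·1·1² = 1.5 m; v ends 2 m/s.
x(3) = 8 + Σ Δx = 15.5 m.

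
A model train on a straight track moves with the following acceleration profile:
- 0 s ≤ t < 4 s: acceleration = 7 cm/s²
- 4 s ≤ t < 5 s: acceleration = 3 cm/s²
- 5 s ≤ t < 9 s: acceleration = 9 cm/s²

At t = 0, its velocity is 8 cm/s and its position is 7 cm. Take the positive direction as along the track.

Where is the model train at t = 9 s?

360.5 cm

On each constant-a segment, Δv = aΔt and Δx = v₀Δt + ½aΔt²; chain segment to segment.
0–4 s: v starts 8 cm/s; Δx = 8·4 + ½·7·4² = 88 cm; v ends 36 cm/s.
4–5 s: v starts 36 cm/s; Δx = 36·1 + ½·3·1² = 37.5 cm; v ends 39 cm/s.
5–9 s: v starts 39 cm/s; Δx = 39·4 + ½·9·4² = 228 cm; v ends 75 cm/s.
x(9) = 7 + Σ Δx = 360.5 cm.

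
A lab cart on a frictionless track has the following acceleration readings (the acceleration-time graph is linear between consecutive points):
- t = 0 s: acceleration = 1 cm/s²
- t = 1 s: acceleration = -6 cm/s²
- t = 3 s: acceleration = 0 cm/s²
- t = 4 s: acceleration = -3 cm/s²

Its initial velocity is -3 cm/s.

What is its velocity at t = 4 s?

Δv equals the area under the a-t graph; then v = v₀ + Δv.
0–1 s: ½(1 + -6)(1) = -2.5 cm/s
1–3 s: ½(-6 + 0)(2) = -6 cm/s
3–4 s: ½(0 + -3)(1) = -1.5 cm/s
Δv = -10 cm/s, so v(4) = -3 + (-10) = -13 cm/s.

-13 cm/s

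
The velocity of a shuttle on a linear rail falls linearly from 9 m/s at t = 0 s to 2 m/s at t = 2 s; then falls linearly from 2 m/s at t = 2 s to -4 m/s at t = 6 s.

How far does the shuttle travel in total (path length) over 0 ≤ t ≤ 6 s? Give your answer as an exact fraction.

53/3 m

Total distance travelled is ∫|v| dt — sum the magnitudes of each area piece.
0–2 s: |½(9 + 2)(2)| = 11 m
2–6 s: v = 0 at t = 10/3 s; triangle areas 4/3 + 16/3 = 20/3 m
Total distance = 53/3 m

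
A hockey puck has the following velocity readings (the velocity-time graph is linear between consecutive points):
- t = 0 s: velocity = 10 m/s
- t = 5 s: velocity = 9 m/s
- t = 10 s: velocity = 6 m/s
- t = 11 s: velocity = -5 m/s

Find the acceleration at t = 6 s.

Acceleration is the slope of the v-t graph on 5–10 s: (6 − 9)/(10 − 5) = -0.6 m/s².

-0.6 m/s²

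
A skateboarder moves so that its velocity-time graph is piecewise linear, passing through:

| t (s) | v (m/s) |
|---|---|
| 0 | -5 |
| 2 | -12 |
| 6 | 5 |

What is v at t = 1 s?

On 0–2 s the graph is linear from -5 to -12 m/s: v(1) = -5 + (-12 − -5)·(1 − 0)/(2 − 0) = -8.5 m/s.

-8.5 m/s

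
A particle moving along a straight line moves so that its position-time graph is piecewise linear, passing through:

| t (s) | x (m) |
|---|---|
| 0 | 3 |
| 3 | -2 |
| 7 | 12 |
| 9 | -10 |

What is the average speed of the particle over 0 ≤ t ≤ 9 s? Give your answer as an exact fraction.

Average speed = (total path length)/(elapsed time); on a piecewise-linear x-t graph the path length is Σ|Δx|.
0–3 s: |Δx| = |-2 − 3| = 5 m
3–7 s: |Δx| = |12 − -2| = 14 m
7–9 s: |Δx| = |-10 − 12| = 22 m
Total path = 41 m; average speed = 41/9 = 41/9 m/s.

41/9 m/s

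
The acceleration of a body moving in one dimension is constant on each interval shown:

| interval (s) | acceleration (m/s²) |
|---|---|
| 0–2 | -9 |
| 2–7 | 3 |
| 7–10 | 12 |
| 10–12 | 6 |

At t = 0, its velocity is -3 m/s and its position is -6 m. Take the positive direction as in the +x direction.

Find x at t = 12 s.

10.5 m

On each constant-a segment, Δv = aΔt and Δx = v₀Δt + ½aΔt²; chain segment to segment.
0–2 s: v starts -3 m/s; Δx = -3·2 + ½·-9·2² = -24 m; v ends -21 m/s.
2–7 s: v starts -21 m/s; Δx = -21·5 + ½·3·5² = -67.5 m; v ends -6 m/s.
7–10 s: v starts -6 m/s; Δx = -6·3 + ½·12·3² = 36 m; v ends 30 m/s.
10–12 s: v starts 30 m/s; Δx = 30·2 + ½·6·2² = 72 m; v ends 42 m/s.
x(12) = -6 + Σ Δx = 10.5 m.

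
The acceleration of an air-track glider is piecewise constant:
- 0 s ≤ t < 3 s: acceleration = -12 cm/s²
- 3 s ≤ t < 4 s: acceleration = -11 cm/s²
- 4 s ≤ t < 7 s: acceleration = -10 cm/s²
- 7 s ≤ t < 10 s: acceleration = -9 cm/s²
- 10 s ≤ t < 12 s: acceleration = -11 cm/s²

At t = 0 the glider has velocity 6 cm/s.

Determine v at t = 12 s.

Δv equals the area under the a-t graph; then v = v₀ + Δv.
0–3 s: -12 × 3 = -36 cm/s
3–4 s: -11 × 1 = -11 cm/s
4–7 s: -10 × 3 = -30 cm/s
7–10 s: -9 × 3 = -27 cm/s
10–12 s: -11 × 2 = -22 cm/s
Δv = -126 cm/s, so v(12) = 6 + (-126) = -120 cm/s.

-120 cm/s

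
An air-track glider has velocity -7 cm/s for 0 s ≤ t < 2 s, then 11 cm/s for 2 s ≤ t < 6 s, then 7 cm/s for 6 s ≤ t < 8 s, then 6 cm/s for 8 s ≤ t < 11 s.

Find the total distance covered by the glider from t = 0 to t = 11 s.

90 cm

Total distance travelled is ∫|v| dt — sum the magnitudes of each area piece.
0–2 s: |-7| × 2 = 14 cm
2–6 s: |11| × 4 = 44 cm
6–8 s: |7| × 2 = 14 cm
8–11 s: |6| × 3 = 18 cm
Total distance = 90 cm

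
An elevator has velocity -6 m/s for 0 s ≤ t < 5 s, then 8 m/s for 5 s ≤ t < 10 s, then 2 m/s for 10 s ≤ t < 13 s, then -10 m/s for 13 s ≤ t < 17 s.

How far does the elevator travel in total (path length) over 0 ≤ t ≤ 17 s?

Total distance travelled is ∫|v| dt — sum the magnitudes of each area piece.
0–5 s: |-6| × 5 = 30 m
5–10 s: |8| × 5 = 40 m
10–13 s: |2| × 3 = 6 m
13–17 s: |-10| × 4 = 40 m
Total distance = 116 m

116 m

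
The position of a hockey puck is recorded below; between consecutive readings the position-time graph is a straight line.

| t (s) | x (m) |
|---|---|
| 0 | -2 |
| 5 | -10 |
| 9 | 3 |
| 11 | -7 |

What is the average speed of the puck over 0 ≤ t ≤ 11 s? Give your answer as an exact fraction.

Average speed = (total path length)/(elapsed time); on a piecewise-linear x-t graph the path length is Σ|Δx|.
0–5 s: |Δx| = |-10 − -2| = 8 m
5–9 s: |Δx| = |3 − -10| = 13 m
9–11 s: |Δx| = |-7 − 3| = 10 m
Total path = 31 m; average speed = 31/11 = 31/11 m/s.

31/11 m/s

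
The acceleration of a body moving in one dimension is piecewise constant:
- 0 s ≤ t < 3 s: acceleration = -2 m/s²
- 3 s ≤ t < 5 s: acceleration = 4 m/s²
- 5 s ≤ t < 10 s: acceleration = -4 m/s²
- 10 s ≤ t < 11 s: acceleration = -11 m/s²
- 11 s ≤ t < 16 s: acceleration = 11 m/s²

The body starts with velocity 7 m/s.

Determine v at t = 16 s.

Δv equals the area under the a-t graph; then v = v₀ + Δv.
0–3 s: -2 × 3 = -6 m/s
3–5 s: 4 × 2 = 8 m/s
5–10 s: -4 × 5 = -20 m/s
10–11 s: -11 × 1 = -11 m/s
11–16 s: 11 × 5 = 55 m/s
Δv = 26 m/s, so v(16) = 7 + (26) = 33 m/s.

33 m/s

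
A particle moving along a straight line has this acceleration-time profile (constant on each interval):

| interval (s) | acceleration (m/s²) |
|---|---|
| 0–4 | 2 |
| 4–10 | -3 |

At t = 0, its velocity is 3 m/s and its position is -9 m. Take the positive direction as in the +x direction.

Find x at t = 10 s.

31 m

On each constant-a segment, Δv = aΔt and Δx = v₀Δt + ½aΔt²; chain segment to segment.
0–4 s: v starts 3 m/s; Δx = 3·4 + ½·2·4² = 28 m; v ends 11 m/s.
4–10 s: v starts 11 m/s; Δx = 11·6 + ½·-3·6² = 12 m; v ends -7 m/s.
x(10) = -9 + Σ Δx = 31 m.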